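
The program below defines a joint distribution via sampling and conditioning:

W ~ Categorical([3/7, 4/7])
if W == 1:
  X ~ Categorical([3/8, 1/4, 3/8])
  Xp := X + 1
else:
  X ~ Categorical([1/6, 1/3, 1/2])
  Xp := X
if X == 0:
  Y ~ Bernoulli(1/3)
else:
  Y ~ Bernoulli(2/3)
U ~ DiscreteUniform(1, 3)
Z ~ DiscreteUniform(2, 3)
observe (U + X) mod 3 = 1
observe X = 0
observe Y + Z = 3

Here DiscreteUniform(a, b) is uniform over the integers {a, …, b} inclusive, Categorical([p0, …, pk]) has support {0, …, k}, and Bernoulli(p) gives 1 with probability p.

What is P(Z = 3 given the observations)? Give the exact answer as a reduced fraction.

Enumerate traces; 4 have nonzero weight after conditioning:
  (W=0, X=0, Y=0, U=1, Z=3) weight 1/126
  (W=0, X=0, Y=1, U=1, Z=2) weight 1/252
  (W=1, X=0, Y=0, U=1, Z=3) weight 1/42
  (W=1, X=0, Y=1, U=1, Z=2) weight 1/84
Group by Z:
  weight(Z=2) = 1/63
  weight(Z=3) = 2/63
Total weight = 1/63 + 2/63 = 1/21
P(Z=2 | obs) = 1/63 / 1/21 = 1/3
P(Z=3 | obs) = 2/63 / 1/21 = 2/3

P(Z = 3 | obs) = 2/3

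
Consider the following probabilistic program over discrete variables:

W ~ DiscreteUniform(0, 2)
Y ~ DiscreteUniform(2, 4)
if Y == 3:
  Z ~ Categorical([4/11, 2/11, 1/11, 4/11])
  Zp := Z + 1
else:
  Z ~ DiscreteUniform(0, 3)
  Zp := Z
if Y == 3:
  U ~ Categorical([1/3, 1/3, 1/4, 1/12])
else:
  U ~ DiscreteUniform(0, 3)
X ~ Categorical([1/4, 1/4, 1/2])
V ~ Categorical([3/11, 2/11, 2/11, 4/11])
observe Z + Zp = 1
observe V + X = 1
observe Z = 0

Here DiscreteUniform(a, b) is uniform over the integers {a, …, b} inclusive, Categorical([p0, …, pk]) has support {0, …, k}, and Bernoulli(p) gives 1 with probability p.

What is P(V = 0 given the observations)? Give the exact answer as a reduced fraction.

Enumerate traces; 24 have nonzero weight after conditioning:
  (W=0, Y=3, Z=0, U=0, X=0, V=1) weight 2/3267
  (W=0, Y=3, Z=0, U=0, X=1, V=0) weight 1/1089
  (W=0, Y=3, Z=0, U=1, X=0, V=1) weight 2/3267
  (W=0, Y=3, Z=0, U=1, X=1, V=0) weight 1/1089
  (W=0, Y=3, Z=0, U=2, X=0, V=1) weight 1/2178
  (W=0, Y=3, Z=0, U=2, X=1, V=0) weight 1/1452
  (W=0, Y=3, Z=0, U=3, X=0, V=1) weight 1/6534
  (W=0, Y=3, Z=0, U=3, X=1, V=0) weight 1/4356
  … 16 more
Group by V:
  weight(V=0) = 1/121
  weight(V=1) = 2/363
Total weight = 1/121 + 2/363 = 5/363
P(V=0 | obs) = 1/121 / 5/363 = 3/5
P(V=1 | obs) = 2/363 / 5/363 = 2/5

P(V = 0 | obs) = 3/5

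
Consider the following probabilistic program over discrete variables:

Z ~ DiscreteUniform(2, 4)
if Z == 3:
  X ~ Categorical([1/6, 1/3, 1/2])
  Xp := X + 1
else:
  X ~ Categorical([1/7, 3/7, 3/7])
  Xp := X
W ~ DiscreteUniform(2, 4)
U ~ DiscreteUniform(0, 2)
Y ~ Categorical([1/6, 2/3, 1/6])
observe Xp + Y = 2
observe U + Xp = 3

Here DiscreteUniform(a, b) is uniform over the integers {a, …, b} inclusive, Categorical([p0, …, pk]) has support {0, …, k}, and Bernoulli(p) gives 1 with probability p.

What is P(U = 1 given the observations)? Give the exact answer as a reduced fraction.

Enumerate traces; 18 have nonzero weight after conditioning:
  (Z=2, X=1, W=2, U=2, Y=1) weight 2/189
  (Z=2, X=1, W=3, U=2, Y=1) weight 2/189
  (Z=2, X=1, W=4, U=2, Y=1) weight 2/189
  (Z=2, X=2, W=2, U=1, Y=0) weight 1/378
  (Z=2, X=2, W=3, U=1, Y=0) weight 1/378
  (Z=2, X=2, W=4, U=1, Y=0) weight 1/378
  (Z=3, X=0, W=2, U=2, Y=1) weight 1/243
  (Z=3, X=0, W=3, U=2, Y=1) weight 1/243
  … 10 more
Group by U:
  weight(U=1) = 25/1134
  weight(U=2) = 43/567
Total weight = 25/1134 + 43/567 = 37/378
P(U=1 | obs) = 25/1134 / 37/378 = 25/111
P(U=2 | obs) = 43/567 / 37/378 = 86/111

P(U = 1 | obs) = 25/111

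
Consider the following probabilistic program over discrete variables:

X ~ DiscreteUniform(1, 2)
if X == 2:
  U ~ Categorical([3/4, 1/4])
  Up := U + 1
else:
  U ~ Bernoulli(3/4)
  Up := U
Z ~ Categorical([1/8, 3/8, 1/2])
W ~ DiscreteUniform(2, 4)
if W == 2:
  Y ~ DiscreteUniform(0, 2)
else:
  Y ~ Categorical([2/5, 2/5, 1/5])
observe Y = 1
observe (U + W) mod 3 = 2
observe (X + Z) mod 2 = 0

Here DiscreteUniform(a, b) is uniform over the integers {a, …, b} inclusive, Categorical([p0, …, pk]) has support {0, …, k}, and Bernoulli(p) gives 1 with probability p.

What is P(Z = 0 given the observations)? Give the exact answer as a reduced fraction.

Enumerate traces; 6 have nonzero weight after conditioning:
  (X=1, U=0, Z=1, W=2, Y=1) weight 1/192
  (X=1, U=1, Z=1, W=4, Y=1) weight 3/160
  (X=2, U=0, Z=0, W=2, Y=1) weight 1/192
  (X=2, U=0, Z=2, W=2, Y=1) weight 1/48
  (X=2, U=1, Z=0, W=4, Y=1) weight 1/480
  (X=2, U=1, Z=2, W=4, Y=1) weight 1/120
Group by Z:
  weight(Z=0) = 7/960
  weight(Z=1) = 23/960
  weight(Z=2) = 7/240
Total weight = 7/960 + 23/960 + 7/240 = 29/480
P(Z=0 | obs) = 7/960 / 29/480 = 7/58
P(Z=1 | obs) = 23/960 / 29/480 = 23/58
P(Z=2 | obs) = 7/240 / 29/480 = 14/29

P(Z = 0 | obs) = 7/58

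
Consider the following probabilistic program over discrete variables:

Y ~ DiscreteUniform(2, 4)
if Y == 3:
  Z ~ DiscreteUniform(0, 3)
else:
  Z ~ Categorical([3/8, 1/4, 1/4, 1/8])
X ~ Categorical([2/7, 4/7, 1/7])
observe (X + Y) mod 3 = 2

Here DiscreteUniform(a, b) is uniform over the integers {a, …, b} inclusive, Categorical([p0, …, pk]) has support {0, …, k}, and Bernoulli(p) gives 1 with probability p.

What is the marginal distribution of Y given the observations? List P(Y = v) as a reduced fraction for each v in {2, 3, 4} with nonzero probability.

Enumerate traces; 12 have nonzero weight after conditioning:
  (Y=2, Z=0, X=0) weight 1/28
  (Y=2, Z=1, X=0) weight 1/42
  (Y=2, Z=2, X=0) weight 1/42
  (Y=2, Z=3, X=0) weight 1/84
  (Y=3, Z=0, X=2) weight 1/84
  (Y=3, Z=1, X=2) weight 1/84
  (Y=3, Z=2, X=2) weight 1/84
  (Y=3, Z=3, X=2) weight 1/84
  (Y=4, Z=0, X=1) weight 1/14
  … 3 more
Group by Y:
  weight(Y=2) = 2/21
  weight(Y=3) = 1/21
  weight(Y=4) = 4/21
Total weight = 2/21 + 1/21 + 4/21 = 1/3
P(Y=2 | obs) = 2/21 / 1/3 = 2/7
P(Y=3 | obs) = 1/21 / 1/3 = 1/7
P(Y=4 | obs) = 4/21 / 1/3 = 4/7

P(Y=2) = 2/7, P(Y=3) = 1/7, P(Y=4) = 4/7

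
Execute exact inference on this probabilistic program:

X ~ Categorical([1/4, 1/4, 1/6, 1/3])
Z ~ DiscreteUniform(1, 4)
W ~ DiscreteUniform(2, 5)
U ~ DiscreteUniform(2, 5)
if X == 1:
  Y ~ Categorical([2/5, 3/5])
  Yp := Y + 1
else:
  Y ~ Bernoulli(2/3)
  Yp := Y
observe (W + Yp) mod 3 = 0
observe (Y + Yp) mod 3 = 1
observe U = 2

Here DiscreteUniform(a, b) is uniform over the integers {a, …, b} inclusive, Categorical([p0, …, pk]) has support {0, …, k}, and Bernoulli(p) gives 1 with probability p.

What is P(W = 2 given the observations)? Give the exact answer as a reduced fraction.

P(W = 2 | obs) = 1/2

Enumerate traces; 8 have nonzero weight after conditioning:
  (X=1, Z=1, W=2, U=2, Y=0) weight 1/640
  (X=1, Z=1, W=5, U=2, Y=0) weight 1/640
  (X=1, Z=2, W=2, U=2, Y=0) weight 1/640
  (X=1, Z=2, W=5, U=2, Y=0) weight 1/640
  (X=1, Z=3, W=2, U=2, Y=0) weight 1/640
  (X=1, Z=3, W=5, U=2, Y=0) weight 1/640
  (X=1, Z=4, W=2, U=2, Y=0) weight 1/640
  (X=1, Z=4, W=5, U=2, Y=0) weight 1/640
Group by W:
  weight(W=2) = 1/160
  weight(W=5) = 1/160
Total weight = 1/160 + 1/160 = 1/80
P(W=2 | obs) = 1/160 / 1/80 = 1/2
P(W=5 | obs) = 1/160 / 1/80 = 1/2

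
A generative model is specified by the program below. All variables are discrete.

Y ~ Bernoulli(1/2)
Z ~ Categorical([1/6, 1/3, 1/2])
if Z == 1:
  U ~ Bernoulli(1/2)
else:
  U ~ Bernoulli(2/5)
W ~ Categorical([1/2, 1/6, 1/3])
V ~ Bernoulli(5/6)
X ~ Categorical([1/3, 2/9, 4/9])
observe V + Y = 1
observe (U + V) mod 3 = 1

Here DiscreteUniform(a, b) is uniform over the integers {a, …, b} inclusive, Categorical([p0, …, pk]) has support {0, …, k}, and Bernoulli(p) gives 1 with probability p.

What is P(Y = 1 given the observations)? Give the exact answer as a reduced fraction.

Enumerate traces; 54 have nonzero weight after conditioning:
  (Y=0, Z=0, U=0, W=0, V=1, X=0) weight 1/144
  (Y=0, Z=0, U=0, W=0, V=1, X=1) weight 1/216
  (Y=0, Z=0, U=0, W=0, V=1, X=2) weight 1/108
  (Y=0, Z=0, U=0, W=1, V=1, X=0) weight 1/432
  (Y=0, Z=0, U=0, W=1, V=1, X=1) weight 1/648
  (Y=0, Z=0, U=0, W=1, V=1, X=2) weight 1/324
  (Y=0, Z=0, U=0, W=2, V=1, X=0) weight 1/216
  (Y=0, Z=0, U=0, W=2, V=1, X=1) weight 1/324
  (Y=1, Z=0, U=1, W=0, V=0, X=0) weight 1/1080
  … 45 more
Group by Y:
  weight(Y=0) = 17/72
  weight(Y=1) = 13/360
Total weight = 17/72 + 13/360 = 49/180
P(Y=0 | obs) = 17/72 / 49/180 = 85/98
P(Y=1 | obs) = 13/360 / 49/180 = 13/98

P(Y = 1 | obs) = 13/98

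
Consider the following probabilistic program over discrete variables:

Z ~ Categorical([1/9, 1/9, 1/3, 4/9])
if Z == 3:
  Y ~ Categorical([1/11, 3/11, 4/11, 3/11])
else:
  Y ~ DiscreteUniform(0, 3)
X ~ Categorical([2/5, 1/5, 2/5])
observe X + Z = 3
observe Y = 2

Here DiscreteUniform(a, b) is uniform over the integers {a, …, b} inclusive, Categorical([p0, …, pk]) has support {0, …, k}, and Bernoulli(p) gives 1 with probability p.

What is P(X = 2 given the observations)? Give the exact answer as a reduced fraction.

Enumerate traces; 3 have nonzero weight after conditioning:
  (Z=1, Y=2, X=2) weight 1/90
  (Z=2, Y=2, X=1) weight 1/60
  (Z=3, Y=2, X=0) weight 32/495
Group by X:
  weight(X=0) = 32/495
  weight(X=1) = 1/60
  weight(X=2) = 1/90
Total weight = 32/495 + 1/60 + 1/90 = 61/660
P(X=0 | obs) = 32/495 / 61/660 = 128/183
P(X=1 | obs) = 1/60 / 61/660 = 11/61
P(X=2 | obs) = 1/90 / 61/660 = 22/183

P(X = 2 | obs) = 22/183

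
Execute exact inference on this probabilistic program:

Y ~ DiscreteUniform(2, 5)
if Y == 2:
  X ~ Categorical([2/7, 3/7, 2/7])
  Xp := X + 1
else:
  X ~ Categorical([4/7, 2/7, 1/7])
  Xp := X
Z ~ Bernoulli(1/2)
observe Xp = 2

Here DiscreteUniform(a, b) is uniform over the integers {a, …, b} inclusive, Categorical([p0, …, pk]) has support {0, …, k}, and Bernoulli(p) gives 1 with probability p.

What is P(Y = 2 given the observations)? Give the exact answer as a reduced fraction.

Enumerate traces; 8 have nonzero weight after conditioning:
  (Y=2, X=1, Z=0) weight 3/56
  (Y=2, X=1, Z=1) weight 3/56
  (Y=3, X=2, Z=0) weight 1/56
  (Y=3, X=2, Z=1) weight 1/56
  (Y=4, X=2, Z=0) weight 1/56
  (Y=4, X=2, Z=1) weight 1/56
  (Y=5, X=2, Z=0) weight 1/56
  (Y=5, X=2, Z=1) weight 1/56
Group by Y:
  weight(Y=2) = 3/28
  weight(Y=3) = 1/28
  weight(Y=4) = 1/28
  weight(Y=5) = 1/28
Total weight = 3/28 + 1/28 + 1/28 + 1/28 = 3/14
P(Y=2 | obs) = 3/28 / 3/14 = 1/2
P(Y=3 | obs) = 1/28 / 3/14 = 1/6
P(Y=4 | obs) = 1/28 / 3/14 = 1/6
P(Y=5 | obs) = 1/28 / 3/14 = 1/6

P(Y = 2 | obs) = 1/2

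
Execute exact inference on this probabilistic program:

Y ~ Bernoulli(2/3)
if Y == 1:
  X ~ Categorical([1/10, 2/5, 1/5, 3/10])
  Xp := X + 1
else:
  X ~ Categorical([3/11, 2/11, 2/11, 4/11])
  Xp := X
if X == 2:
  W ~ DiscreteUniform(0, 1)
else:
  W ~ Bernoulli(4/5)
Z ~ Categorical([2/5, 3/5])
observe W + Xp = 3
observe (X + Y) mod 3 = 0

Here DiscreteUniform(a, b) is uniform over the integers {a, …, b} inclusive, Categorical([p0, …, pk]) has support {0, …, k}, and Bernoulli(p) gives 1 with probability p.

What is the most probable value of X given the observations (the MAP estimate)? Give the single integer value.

Enumerate traces; 4 have nonzero weight after conditioning:
  (Y=0, X=3, W=0, Z=0) weight 8/825
  (Y=0, X=3, W=0, Z=1) weight 4/275
  (Y=1, X=2, W=0, Z=0) weight 2/75
  (Y=1, X=2, W=0, Z=1) weight 1/25
Group by X:
  weight(X=2) = 1/15
  weight(X=3) = 4/165
Total weight = 1/15 + 4/165 = 1/11
P(X=2 | obs) = 1/15 / 1/11 = 11/15
P(X=3 | obs) = 4/165 / 1/11 = 4/15
argmax = 2

argmax_v P(X = v | obs) = 2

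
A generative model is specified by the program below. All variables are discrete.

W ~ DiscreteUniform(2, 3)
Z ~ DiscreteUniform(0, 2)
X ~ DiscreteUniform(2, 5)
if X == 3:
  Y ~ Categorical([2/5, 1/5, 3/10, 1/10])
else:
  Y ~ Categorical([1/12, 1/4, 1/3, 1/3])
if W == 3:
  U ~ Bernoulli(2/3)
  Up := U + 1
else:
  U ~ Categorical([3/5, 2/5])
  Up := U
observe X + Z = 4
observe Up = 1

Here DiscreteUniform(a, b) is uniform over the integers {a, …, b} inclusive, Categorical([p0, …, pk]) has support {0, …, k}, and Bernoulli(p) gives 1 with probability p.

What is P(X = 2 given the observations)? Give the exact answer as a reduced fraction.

P(X = 2 | obs) = 1/3

Enumerate traces; 24 have nonzero weight after conditioning:
  (W=2, Z=0, X=4, Y=0, U=1) weight 1/720
  (W=2, Z=0, X=4, Y=1, U=1) weight 1/240
  (W=2, Z=0, X=4, Y=2, U=1) weight 1/180
  (W=2, Z=0, X=4, Y=3, U=1) weight 1/180
  (W=2, Z=1, X=3, Y=0, U=1) weight 1/150
  (W=2, Z=1, X=3, Y=1, U=1) weight 1/300
  (W=2, Z=1, X=3, Y=2, U=1) weight 1/200
  (W=2, Z=1, X=3, Y=3, U=1) weight 1/600
  (W=2, Z=2, X=2, Y=0, U=1) weight 1/720
  … 15 more
Group by X:
  weight(X=2) = 11/360
  weight(X=3) = 11/360
  weight(X=4) = 11/360
Total weight = 11/360 + 11/360 + 11/360 = 11/120
P(X=2 | obs) = 11/360 / 11/120 = 1/3
P(X=3 | obs) = 11/360 / 11/120 = 1/3
P(X=4 | obs) = 11/360 / 11/120 = 1/3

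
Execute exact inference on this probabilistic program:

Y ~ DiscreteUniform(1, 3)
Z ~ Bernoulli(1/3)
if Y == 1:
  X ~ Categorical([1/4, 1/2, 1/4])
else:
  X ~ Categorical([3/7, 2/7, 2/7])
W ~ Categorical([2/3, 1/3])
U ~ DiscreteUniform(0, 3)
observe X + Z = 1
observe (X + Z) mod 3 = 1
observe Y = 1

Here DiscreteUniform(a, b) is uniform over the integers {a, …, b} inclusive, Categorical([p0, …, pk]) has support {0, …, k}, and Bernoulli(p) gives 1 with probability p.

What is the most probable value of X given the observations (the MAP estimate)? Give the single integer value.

argmax_v P(X = v | obs) = 1

Enumerate traces; 16 have nonzero weight after conditioning:
  (Y=1, Z=0, X=1, W=0, U=0) weight 1/54
  (Y=1, Z=0, X=1, W=0, U=1) weight 1/54
  (Y=1, Z=0, X=1, W=0, U=2) weight 1/54
  (Y=1, Z=0, X=1, W=0, U=3) weight 1/54
  (Y=1, Z=0, X=1, W=1, U=0) weight 1/108
  (Y=1, Z=0, X=1, W=1, U=1) weight 1/108
  (Y=1, Z=0, X=1, W=1, U=2) weight 1/108
  (Y=1, Z=0, X=1, W=1, U=3) weight 1/108
  (Y=1, Z=1, X=0, W=0, U=0) weight 1/216
  … 7 more
Group by X:
  weight(X=0) = 1/36
  weight(X=1) = 1/9
Total weight = 1/36 + 1/9 = 5/36
P(X=0 | obs) = 1/36 / 5/36 = 1/5
P(X=1 | obs) = 1/9 / 5/36 = 4/5
argmax = 1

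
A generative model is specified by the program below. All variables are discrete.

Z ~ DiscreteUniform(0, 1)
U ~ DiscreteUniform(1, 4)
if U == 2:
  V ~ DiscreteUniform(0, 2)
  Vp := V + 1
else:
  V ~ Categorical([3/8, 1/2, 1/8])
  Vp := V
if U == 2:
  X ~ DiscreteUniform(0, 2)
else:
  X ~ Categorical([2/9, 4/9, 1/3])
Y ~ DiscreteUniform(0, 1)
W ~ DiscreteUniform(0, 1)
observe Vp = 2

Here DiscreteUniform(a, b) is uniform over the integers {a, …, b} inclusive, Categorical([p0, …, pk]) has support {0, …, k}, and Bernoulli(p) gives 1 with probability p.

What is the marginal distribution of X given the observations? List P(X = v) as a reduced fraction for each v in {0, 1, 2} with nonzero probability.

P(X=0) = 14/51, P(X=1) = 20/51, P(X=2) = 1/3

Enumerate traces; 96 have nonzero weight after conditioning:
  (Z=0, U=1, V=2, X=0, Y=0, W=0) weight 1/1152
  (Z=0, U=1, V=2, X=0, Y=0, W=1) weight 1/1152
  (Z=0, U=1, V=2, X=0, Y=1, W=0) weight 1/1152
  (Z=0, U=1, V=2, X=0, Y=1, W=1) weight 1/1152
  (Z=0, U=1, V=2, X=1, Y=0, W=0) weight 1/576
  (Z=0, U=1, V=2, X=1, Y=0, W=1) weight 1/576
  (Z=0, U=1, V=2, X=1, Y=1, W=0) weight 1/576
  (Z=0, U=1, V=2, X=1, Y=1, W=1) weight 1/576
  (Z=0, U=1, V=2, X=2, Y=0, W=0) weight 1/768
  … 87 more
Group by X:
  weight(X=0) = 7/144
  weight(X=1) = 5/72
  weight(X=2) = 17/288
Total weight = 7/144 + 5/72 + 17/288 = 17/96
P(X=0 | obs) = 7/144 / 17/96 = 14/51
P(X=1 | obs) = 5/72 / 17/96 = 20/51
P(X=2 | obs) = 17/288 / 17/96 = 1/3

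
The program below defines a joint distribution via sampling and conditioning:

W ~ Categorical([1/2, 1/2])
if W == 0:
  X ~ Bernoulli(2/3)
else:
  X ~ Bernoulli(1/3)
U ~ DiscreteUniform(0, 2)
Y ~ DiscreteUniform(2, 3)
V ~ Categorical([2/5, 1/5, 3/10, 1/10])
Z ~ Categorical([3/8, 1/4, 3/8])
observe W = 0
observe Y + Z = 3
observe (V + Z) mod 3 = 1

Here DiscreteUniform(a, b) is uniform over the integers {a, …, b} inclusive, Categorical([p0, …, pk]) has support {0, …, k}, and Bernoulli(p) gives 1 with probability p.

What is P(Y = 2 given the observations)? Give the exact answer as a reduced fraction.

Enumerate traces; 18 have nonzero weight after conditioning:
  (W=0, X=0, U=0, Y=2, V=0, Z=1) weight 1/360
  (W=0, X=0, U=0, Y=2, V=3, Z=1) weight 1/1440
  (W=0, X=0, U=0, Y=3, V=1, Z=0) weight 1/480
  (W=0, X=0, U=1, Y=2, V=0, Z=1) weight 1/360
  (W=0, X=0, U=1, Y=2, V=3, Z=1) weight 1/1440
  (W=0, X=0, U=1, Y=3, V=1, Z=0) weight 1/480
  (W=0, X=0, U=2, Y=2, V=0, Z=1) weight 1/360
  (W=0, X=0, U=2, Y=2, V=3, Z=1) weight 1/1440
  … 10 more
Group by Y:
  weight(Y=2) = 1/32
  weight(Y=3) = 3/160
Total weight = 1/32 + 3/160 = 1/20
P(Y=2 | obs) = 1/32 / 1/20 = 5/8
P(Y=3 | obs) = 3/160 / 1/20 = 3/8

P(Y = 2 | obs) = 5/8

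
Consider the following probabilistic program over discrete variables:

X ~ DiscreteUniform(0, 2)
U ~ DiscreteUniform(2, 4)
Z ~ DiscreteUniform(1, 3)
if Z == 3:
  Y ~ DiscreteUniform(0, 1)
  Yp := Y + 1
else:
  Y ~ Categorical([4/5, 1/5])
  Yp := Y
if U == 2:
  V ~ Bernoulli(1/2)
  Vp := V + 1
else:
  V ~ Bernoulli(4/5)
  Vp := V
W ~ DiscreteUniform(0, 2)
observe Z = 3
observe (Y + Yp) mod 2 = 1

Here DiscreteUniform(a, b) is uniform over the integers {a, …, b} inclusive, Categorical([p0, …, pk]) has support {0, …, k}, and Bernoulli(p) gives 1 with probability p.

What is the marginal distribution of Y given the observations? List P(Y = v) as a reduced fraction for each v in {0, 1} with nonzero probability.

Enumerate traces; 108 have nonzero weight after conditioning:
  (X=0, U=2, Z=3, Y=0, V=0, W=0) weight 1/324
  (X=0, U=2, Z=3, Y=0, V=0, W=1) weight 1/324
  (X=0, U=2, Z=3, Y=0, V=0, W=2) weight 1/324
  (X=0, U=2, Z=3, Y=0, V=1, W=0) weight 1/324
  (X=0, U=2, Z=3, Y=0, V=1, W=1) weight 1/324
  (X=0, U=2, Z=3, Y=0, V=1, W=2) weight 1/324
  (X=0, U=2, Z=3, Y=1, V=0, W=0) weight 1/324
  (X=0, U=2, Z=3, Y=1, V=0, W=1) weight 1/324
  … 100 more
Group by Y:
  weight(Y=0) = 1/6
  weight(Y=1) = 1/6
Total weight = 1/6 + 1/6 = 1/3
P(Y=0 | obs) = 1/6 / 1/3 = 1/2
P(Y=1 | obs) = 1/6 / 1/3 = 1/2

P(Y=0) = 1/2, P(Y=1) = 1/2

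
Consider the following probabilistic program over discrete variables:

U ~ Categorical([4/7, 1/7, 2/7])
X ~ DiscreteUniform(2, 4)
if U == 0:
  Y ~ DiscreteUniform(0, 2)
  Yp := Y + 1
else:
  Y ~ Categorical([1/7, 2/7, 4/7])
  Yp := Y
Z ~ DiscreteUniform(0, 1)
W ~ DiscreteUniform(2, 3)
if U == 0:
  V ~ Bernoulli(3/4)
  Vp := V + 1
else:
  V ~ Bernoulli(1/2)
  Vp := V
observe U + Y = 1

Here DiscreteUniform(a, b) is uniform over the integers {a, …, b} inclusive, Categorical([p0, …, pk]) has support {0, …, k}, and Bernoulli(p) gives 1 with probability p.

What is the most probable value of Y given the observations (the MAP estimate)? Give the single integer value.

argmax_v P(Y = v | obs) = 1

Enumerate traces; 48 have nonzero weight after conditioning:
  (U=0, X=2, Y=1, Z=0, W=2, V=0) weight 1/252
  (U=0, X=2, Y=1, Z=0, W=2, V=1) weight 1/84
  (U=0, X=2, Y=1, Z=0, W=3, V=0) weight 1/252
  (U=0, X=2, Y=1, Z=0, W=3, V=1) weight 1/84
  (U=0, X=2, Y=1, Z=1, W=2, V=0) weight 1/252
  (U=0, X=2, Y=1, Z=1, W=2, V=1) weight 1/84
  (U=0, X=2, Y=1, Z=1, W=3, V=0) weight 1/252
  (U=0, X=2, Y=1, Z=1, W=3, V=1) weight 1/84
  (U=1, X=2, Y=0, Z=0, W=2, V=0) weight 1/1176
  … 39 more
Group by Y:
  weight(Y=0) = 1/49
  weight(Y=1) = 4/21
Total weight = 1/49 + 4/21 = 31/147
P(Y=0 | obs) = 1/49 / 31/147 = 3/31
P(Y=1 | obs) = 4/21 / 31/147 = 28/31
argmax = 1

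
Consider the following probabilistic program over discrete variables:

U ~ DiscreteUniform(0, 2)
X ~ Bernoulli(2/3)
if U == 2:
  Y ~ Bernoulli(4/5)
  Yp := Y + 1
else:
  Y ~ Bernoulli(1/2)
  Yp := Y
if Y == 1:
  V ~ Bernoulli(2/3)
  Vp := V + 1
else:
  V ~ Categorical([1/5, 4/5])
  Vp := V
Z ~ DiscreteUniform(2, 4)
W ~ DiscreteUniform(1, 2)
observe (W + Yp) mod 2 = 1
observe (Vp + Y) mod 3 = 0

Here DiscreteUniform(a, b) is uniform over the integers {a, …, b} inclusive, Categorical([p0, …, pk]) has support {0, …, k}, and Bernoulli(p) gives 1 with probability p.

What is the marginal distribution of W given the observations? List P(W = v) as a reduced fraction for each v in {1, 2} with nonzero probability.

Enumerate traces; 36 have nonzero weight after conditioning:
  (U=0, X=0, Y=0, V=0, Z=2, W=1) weight 1/540
  (U=0, X=0, Y=0, V=0, Z=3, W=1) weight 1/540
  (U=0, X=0, Y=0, V=0, Z=4, W=1) weight 1/540
  (U=0, X=0, Y=1, V=1, Z=2, W=2) weight 1/162
  (U=0, X=0, Y=1, V=1, Z=3, W=2) weight 1/162
  (U=0, X=0, Y=1, V=1, Z=4, W=2) weight 1/162
  (U=0, X=1, Y=0, V=0, Z=2, W=1) weight 1/270
  (U=0, X=1, Y=0, V=0, Z=3, W=1) weight 1/270
  … 28 more
Group by W:
  weight(W=1) = 11/90
  weight(W=2) = 53/450
Total weight = 11/90 + 53/450 = 6/25
P(W=1 | obs) = 11/90 / 6/25 = 55/108
P(W=2 | obs) = 53/450 / 6/25 = 53/108

P(W=1) = 55/108, P(W=2) = 53/108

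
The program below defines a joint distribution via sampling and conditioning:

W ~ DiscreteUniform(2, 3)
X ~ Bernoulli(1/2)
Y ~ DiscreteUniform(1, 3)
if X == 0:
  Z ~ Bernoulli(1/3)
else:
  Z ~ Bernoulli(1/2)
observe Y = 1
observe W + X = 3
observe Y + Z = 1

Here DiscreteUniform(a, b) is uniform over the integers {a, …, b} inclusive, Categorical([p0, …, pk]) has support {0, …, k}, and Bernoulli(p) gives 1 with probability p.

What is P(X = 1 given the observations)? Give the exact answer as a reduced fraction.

Enumerate traces; 2 have nonzero weight after conditioning:
  (W=2, X=1, Y=1, Z=0) weight 1/24
  (W=3, X=0, Y=1, Z=0) weight 1/18
Group by X:
  weight(X=0) = 1/18
  weight(X=1) = 1/24
Total weight = 1/18 + 1/24 = 7/72
P(X=0 | obs) = 1/18 / 7/72 = 4/7
P(X=1 | obs) = 1/24 / 7/72 = 3/7

P(X = 1 | obs) = 3/7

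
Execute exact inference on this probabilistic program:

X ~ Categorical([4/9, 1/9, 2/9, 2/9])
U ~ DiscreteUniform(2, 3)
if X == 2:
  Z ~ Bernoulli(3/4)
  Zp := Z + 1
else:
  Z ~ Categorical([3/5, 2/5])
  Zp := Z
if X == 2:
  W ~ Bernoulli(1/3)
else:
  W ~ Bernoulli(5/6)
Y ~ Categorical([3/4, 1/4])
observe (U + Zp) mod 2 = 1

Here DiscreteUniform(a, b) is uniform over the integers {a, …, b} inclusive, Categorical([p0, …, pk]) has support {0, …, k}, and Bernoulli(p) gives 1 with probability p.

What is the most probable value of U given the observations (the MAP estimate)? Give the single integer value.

Enumerate traces; 32 have nonzero weight after conditioning:
  (X=0, U=2, Z=1, W=0, Y=0) weight 1/90
  (X=0, U=2, Z=1, W=0, Y=1) weight 1/270
  (X=0, U=2, Z=1, W=1, Y=0) weight 1/18
  (X=0, U=2, Z=1, W=1, Y=1) weight 1/54
  (X=0, U=3, Z=0, W=0, Y=0) weight 1/60
  (X=0, U=3, Z=0, W=0, Y=1) weight 1/180
  (X=0, U=3, Z=0, W=1, Y=0) weight 1/12
  (X=0, U=3, Z=0, W=1, Y=1) weight 1/36
  … 24 more
Group by U:
  weight(U=2) = 11/60
  weight(U=3) = 19/60
Total weight = 11/60 + 19/60 = 1/2
P(U=2 | obs) = 11/60 / 1/2 = 11/30
P(U=3 | obs) = 19/60 / 1/2 = 19/30
argmax = 3

argmax_v P(U = v | obs) = 3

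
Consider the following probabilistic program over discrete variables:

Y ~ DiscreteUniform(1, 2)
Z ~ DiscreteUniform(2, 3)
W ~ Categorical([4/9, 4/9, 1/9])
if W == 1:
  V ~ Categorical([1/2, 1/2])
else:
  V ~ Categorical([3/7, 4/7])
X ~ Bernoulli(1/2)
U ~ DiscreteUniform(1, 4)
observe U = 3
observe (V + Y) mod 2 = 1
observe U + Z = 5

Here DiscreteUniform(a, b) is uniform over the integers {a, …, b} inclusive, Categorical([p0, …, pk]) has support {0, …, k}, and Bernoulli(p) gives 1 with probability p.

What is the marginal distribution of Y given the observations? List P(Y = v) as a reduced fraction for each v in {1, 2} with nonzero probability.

Enumerate traces; 12 have nonzero weight after conditioning:
  (Y=1, Z=2, W=0, V=0, X=0, U=3) weight 1/168
  (Y=1, Z=2, W=0, V=0, X=1, U=3) weight 1/168
  (Y=1, Z=2, W=1, V=0, X=0, U=3) weight 1/144
  (Y=1, Z=2, W=1, V=0, X=1, U=3) weight 1/144
  (Y=1, Z=2, W=2, V=0, X=0, U=3) weight 1/672
  (Y=1, Z=2, W=2, V=0, X=1, U=3) weight 1/672
  (Y=2, Z=2, W=0, V=1, X=0, U=3) weight 1/126
  (Y=2, Z=2, W=0, V=1, X=1, U=3) weight 1/126
  … 4 more
Group by Y:
  weight(Y=1) = 29/1008
  weight(Y=2) = 17/504
Total weight = 29/1008 + 17/504 = 1/16
P(Y=1 | obs) = 29/1008 / 1/16 = 29/63
P(Y=2 | obs) = 17/504 / 1/16 = 34/63

P(Y=1) = 29/63, P(Y=2) = 34/63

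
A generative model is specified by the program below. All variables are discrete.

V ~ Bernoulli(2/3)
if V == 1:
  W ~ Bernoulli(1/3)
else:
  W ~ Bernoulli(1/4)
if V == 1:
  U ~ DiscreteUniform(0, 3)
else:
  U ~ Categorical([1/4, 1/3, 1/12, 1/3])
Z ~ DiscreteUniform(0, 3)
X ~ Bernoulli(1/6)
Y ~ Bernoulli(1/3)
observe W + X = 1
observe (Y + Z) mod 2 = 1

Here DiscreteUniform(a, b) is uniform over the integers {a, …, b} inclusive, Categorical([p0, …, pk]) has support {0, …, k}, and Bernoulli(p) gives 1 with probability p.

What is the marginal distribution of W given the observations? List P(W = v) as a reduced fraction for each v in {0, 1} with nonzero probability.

Enumerate traces; 64 have nonzero weight after conditioning:
  (V=0, W=0, U=0, Z=0, X=1, Y=1) weight 1/1152
  (V=0, W=0, U=0, Z=1, X=1, Y=0) weight 1/576
  (V=0, W=0, U=0, Z=2, X=1, Y=1) weight 1/1152
  (V=0, W=0, U=0, Z=3, X=1, Y=0) weight 1/576
  (V=0, W=0, U=1, Z=0, X=1, Y=1) weight 1/864
  (V=0, W=0, U=1, Z=1, X=1, Y=0) weight 1/432
  (V=0, W=0, U=1, Z=2, X=1, Y=1) weight 1/864
  (V=0, W=0, U=1, Z=3, X=1, Y=0) weight 1/432
  (V=0, W=1, U=0, Z=0, X=0, Y=1) weight 5/3456
  … 55 more
Group by W:
  weight(W=0) = 25/432
  weight(W=1) = 55/432
Total weight = 25/432 + 55/432 = 5/27
P(W=0 | obs) = 25/432 / 5/27 = 5/16
P(W=1 | obs) = 55/432 / 5/27 = 11/16

P(W=0) = 5/16, P(W=1) = 11/16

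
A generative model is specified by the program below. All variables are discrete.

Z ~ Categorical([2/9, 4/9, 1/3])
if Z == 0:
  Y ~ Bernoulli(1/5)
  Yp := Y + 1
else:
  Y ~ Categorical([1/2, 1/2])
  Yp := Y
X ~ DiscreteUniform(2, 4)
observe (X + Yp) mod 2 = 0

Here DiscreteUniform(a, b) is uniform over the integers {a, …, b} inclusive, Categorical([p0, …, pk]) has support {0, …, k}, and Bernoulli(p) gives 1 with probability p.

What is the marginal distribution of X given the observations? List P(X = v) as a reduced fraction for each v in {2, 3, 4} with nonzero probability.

P(X=2) = 13/43, P(X=3) = 17/43, P(X=4) = 13/43

Enumerate traces; 9 have nonzero weight after conditioning:
  (Z=0, Y=0, X=3) weight 8/135
  (Z=0, Y=1, X=2) weight 2/135
  (Z=0, Y=1, X=4) weight 2/135
  (Z=1, Y=0, X=2) weight 2/27
  (Z=1, Y=0, X=4) weight 2/27
  (Z=1, Y=1, X=3) weight 2/27
  (Z=2, Y=0, X=2) weight 1/18
  (Z=2, Y=0, X=4) weight 1/18
  … 1 more
Group by X:
  weight(X=2) = 13/90
  weight(X=3) = 17/90
  weight(X=4) = 13/90
Total weight = 13/90 + 17/90 + 13/90 = 43/90
P(X=2 | obs) = 13/90 / 43/90 = 13/43
P(X=3 | obs) = 17/90 / 43/90 = 17/43
P(X=4 | obs) = 13/90 / 43/90 = 13/43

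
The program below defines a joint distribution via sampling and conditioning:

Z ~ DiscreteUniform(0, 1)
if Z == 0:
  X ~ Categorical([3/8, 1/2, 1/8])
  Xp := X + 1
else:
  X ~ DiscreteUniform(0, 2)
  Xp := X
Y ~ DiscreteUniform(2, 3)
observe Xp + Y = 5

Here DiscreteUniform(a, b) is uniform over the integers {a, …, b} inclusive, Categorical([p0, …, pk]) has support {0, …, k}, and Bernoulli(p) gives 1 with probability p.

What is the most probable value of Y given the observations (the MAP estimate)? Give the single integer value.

Enumerate traces; 3 have nonzero weight after conditioning:
  (Z=0, X=1, Y=3) weight 1/8
  (Z=0, X=2, Y=2) weight 1/32
  (Z=1, X=2, Y=3) weight 1/12
Group by Y:
  weight(Y=2) = 1/32
  weight(Y=3) = 5/24
Total weight = 1/32 + 5/24 = 23/96
P(Y=2 | obs) = 1/32 / 23/96 = 3/23
P(Y=3 | obs) = 5/24 / 23/96 = 20/23
argmax = 3

argmax_v P(Y = v | obs) = 3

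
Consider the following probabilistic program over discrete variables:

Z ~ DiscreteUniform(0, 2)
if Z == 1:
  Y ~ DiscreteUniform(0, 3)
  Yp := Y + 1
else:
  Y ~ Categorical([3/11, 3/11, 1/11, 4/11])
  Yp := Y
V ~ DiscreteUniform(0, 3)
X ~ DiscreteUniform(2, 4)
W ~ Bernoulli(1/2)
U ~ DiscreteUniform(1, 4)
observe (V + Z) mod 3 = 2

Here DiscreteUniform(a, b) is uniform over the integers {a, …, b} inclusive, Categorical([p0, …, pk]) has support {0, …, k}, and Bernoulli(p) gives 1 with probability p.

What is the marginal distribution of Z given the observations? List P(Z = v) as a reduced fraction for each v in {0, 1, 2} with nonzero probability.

P(Z=0) = 1/4, P(Z=1) = 1/4, P(Z=2) = 1/2

Enumerate traces; 384 have nonzero weight after conditioning:
  (Z=0, Y=0, V=2, X=2, W=0, U=1) weight 1/1056
  (Z=0, Y=0, V=2, X=2, W=0, U=2) weight 1/1056
  (Z=0, Y=0, V=2, X=2, W=0, U=3) weight 1/1056
  (Z=0, Y=0, V=2, X=2, W=0, U=4) weight 1/1056
  (Z=0, Y=0, V=2, X=2, W=1, U=1) weight 1/1056
  (Z=0, Y=0, V=2, X=2, W=1, U=2) weight 1/1056
  (Z=0, Y=0, V=2, X=2, W=1, U=3) weight 1/1056
  (Z=0, Y=0, V=2, X=2, W=1, U=4) weight 1/1056
  (Z=1, Y=0, V=1, X=2, W=0, U=1) weight 1/1152
  (Z=2, Y=0, V=0, X=2, W=0, U=1) weight 1/1056
  … 374 more
Group by Z:
  weight(Z=0) = 1/12
  weight(Z=1) = 1/12
  weight(Z=2) = 1/6
Total weight = 1/12 + 1/12 + 1/6 = 1/3
P(Z=0 | obs) = 1/12 / 1/3 = 1/4
P(Z=1 | obs) = 1/12 / 1/3 = 1/4
P(Z=2 | obs) = 1/6 / 1/3 = 1/2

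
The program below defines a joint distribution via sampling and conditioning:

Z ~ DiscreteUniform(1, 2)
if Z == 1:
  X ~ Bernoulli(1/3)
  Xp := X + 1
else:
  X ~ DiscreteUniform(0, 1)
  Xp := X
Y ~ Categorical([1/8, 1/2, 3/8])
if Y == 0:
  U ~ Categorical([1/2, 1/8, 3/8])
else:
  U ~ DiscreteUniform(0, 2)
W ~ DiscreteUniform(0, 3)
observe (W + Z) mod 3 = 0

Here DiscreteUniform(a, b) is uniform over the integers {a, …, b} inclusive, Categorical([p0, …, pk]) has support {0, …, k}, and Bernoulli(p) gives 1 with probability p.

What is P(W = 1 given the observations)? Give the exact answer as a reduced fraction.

P(W = 1 | obs) = 1/2

Enumerate traces; 36 have nonzero weight after conditioning:
  (Z=1, X=0, Y=0, U=0, W=2) weight 1/192
  (Z=1, X=0, Y=0, U=1, W=2) weight 1/768
  (Z=1, X=0, Y=0, U=2, W=2) weight 1/256
  (Z=1, X=0, Y=1, U=0, W=2) weight 1/72
  (Z=1, X=0, Y=1, U=1, W=2) weight 1/72
  (Z=1, X=0, Y=1, U=2, W=2) weight 1/72
  (Z=1, X=0, Y=2, U=0, W=2) weight 1/96
  (Z=1, X=0, Y=2, U=1, W=2) weight 1/96
  (Z=2, X=0, Y=0, U=0, W=1) weight 1/256
  … 27 more
Group by W:
  weight(W=1) = 1/8
  weight(W=2) = 1/8
Total weight = 1/8 + 1/8 = 1/4
P(W=1 | obs) = 1/8 / 1/4 = 1/2
P(W=2 | obs) = 1/8 / 1/4 = 1/2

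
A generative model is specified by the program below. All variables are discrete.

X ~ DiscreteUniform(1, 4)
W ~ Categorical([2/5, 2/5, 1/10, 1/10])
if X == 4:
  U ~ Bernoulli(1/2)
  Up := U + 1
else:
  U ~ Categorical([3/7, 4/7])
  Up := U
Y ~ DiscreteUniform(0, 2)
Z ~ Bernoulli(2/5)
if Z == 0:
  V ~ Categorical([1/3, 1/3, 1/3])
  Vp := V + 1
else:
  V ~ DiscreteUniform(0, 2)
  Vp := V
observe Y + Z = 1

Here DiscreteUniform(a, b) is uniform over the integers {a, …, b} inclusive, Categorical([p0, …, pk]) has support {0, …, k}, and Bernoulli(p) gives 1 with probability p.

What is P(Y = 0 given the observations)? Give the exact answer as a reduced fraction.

Enumerate traces; 192 have nonzero weight after conditioning:
  (X=1, W=0, U=0, Y=0, Z=1, V=0) weight 1/525
  (X=1, W=0, U=0, Y=0, Z=1, V=1) weight 1/525
  (X=1, W=0, U=0, Y=0, Z=1, V=2) weight 1/525
  (X=1, W=0, U=0, Y=1, Z=0, V=0) weight 1/350
  (X=1, W=0, U=0, Y=1, Z=0, V=1) weight 1/350
  (X=1, W=0, U=0, Y=1, Z=0, V=2) weight 1/350
  (X=1, W=0, U=1, Y=0, Z=1, V=0) weight 4/1575
  (X=1, W=0, U=1, Y=0, Z=1, V=1) weight 4/1575
  … 184 more
Group by Y:
  weight(Y=0) = 2/15
  weight(Y=1) = 1/5
Total weight = 2/15 + 1/5 = 1/3
P(Y=0 | obs) = 2/15 / 1/3 = 2/5
P(Y=1 | obs) = 1/5 / 1/3 = 3/5

P(Y = 0 | obs) = 2/5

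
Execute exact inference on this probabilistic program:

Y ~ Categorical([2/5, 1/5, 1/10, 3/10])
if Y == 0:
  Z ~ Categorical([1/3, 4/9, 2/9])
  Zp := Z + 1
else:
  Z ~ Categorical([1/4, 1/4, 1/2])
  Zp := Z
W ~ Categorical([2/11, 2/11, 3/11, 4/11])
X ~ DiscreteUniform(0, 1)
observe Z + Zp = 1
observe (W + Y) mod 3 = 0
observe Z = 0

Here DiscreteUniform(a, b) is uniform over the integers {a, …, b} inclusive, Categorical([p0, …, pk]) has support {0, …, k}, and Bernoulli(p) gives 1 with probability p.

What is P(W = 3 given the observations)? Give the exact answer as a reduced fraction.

P(W = 3 | obs) = 2/3

Enumerate traces; 4 have nonzero weight after conditioning:
  (Y=0, Z=0, W=0, X=0) weight 2/165
  (Y=0, Z=0, W=0, X=1) weight 2/165
  (Y=0, Z=0, W=3, X=0) weight 4/165
  (Y=0, Z=0, W=3, X=1) weight 4/165
Group by W:
  weight(W=0) = 4/165
  weight(W=3) = 8/165
Total weight = 4/165 + 8/165 = 4/55
P(W=0 | obs) = 4/165 / 4/55 = 1/3
P(W=3 | obs) = 8/165 / 4/55 = 2/3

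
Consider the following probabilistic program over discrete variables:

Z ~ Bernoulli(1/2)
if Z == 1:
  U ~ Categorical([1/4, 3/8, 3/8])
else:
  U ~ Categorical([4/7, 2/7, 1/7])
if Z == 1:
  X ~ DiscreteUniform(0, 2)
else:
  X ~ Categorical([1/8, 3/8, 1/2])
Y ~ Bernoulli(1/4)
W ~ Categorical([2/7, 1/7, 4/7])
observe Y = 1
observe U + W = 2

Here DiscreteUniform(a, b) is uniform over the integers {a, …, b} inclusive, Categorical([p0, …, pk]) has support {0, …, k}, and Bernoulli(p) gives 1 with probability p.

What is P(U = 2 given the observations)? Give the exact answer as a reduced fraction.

P(U = 2 | obs) = 58/279

Enumerate traces; 18 have nonzero weight after conditioning:
  (Z=0, U=0, X=0, Y=1, W=2) weight 1/196
  (Z=0, U=0, X=1, Y=1, W=2) weight 3/196
  (Z=0, U=0, X=2, Y=1, W=2) weight 1/49
  (Z=0, U=1, X=0, Y=1, W=1) weight 1/1568
  (Z=0, U=1, X=1, Y=1, W=1) weight 3/1568
  (Z=0, U=1, X=2, Y=1, W=1) weight 1/392
  (Z=0, U=2, X=0, Y=1, W=0) weight 1/1568
  (Z=0, U=2, X=1, Y=1, W=0) weight 3/1568
  … 10 more
Group by U:
  weight(U=0) = 23/392
  weight(U=1) = 37/3136
  weight(U=2) = 29/1568
Total weight = 23/392 + 37/3136 + 29/1568 = 279/3136
P(U=0 | obs) = 23/392 / 279/3136 = 184/279
P(U=1 | obs) = 37/3136 / 279/3136 = 37/279
P(U=2 | obs) = 29/1568 / 279/3136 = 58/279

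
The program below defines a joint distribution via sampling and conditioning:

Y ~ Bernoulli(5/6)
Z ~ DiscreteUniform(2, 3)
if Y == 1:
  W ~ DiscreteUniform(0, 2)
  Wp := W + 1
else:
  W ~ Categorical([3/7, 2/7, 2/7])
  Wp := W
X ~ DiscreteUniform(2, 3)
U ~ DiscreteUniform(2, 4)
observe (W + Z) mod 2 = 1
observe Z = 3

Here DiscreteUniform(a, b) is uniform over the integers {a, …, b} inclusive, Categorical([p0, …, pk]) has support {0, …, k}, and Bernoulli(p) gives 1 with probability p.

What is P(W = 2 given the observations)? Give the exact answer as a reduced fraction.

Enumerate traces; 24 have nonzero weight after conditioning:
  (Y=0, Z=3, W=0, X=2, U=2) weight 1/168
  (Y=0, Z=3, W=0, X=2, U=3) weight 1/168
  (Y=0, Z=3, W=0, X=2, U=4) weight 1/168
  (Y=0, Z=3, W=0, X=3, U=2) weight 1/168
  (Y=0, Z=3, W=0, X=3, U=3) weight 1/168
  (Y=0, Z=3, W=0, X=3, U=4) weight 1/168
  (Y=0, Z=3, W=2, X=2, U=2) weight 1/252
  (Y=0, Z=3, W=2, X=2, U=3) weight 1/252
  … 16 more
Group by W:
  weight(W=0) = 11/63
  weight(W=2) = 41/252
Total weight = 11/63 + 41/252 = 85/252
P(W=0 | obs) = 11/63 / 85/252 = 44/85
P(W=2 | obs) = 41/252 / 85/252 = 41/85

P(W = 2 | obs) = 41/85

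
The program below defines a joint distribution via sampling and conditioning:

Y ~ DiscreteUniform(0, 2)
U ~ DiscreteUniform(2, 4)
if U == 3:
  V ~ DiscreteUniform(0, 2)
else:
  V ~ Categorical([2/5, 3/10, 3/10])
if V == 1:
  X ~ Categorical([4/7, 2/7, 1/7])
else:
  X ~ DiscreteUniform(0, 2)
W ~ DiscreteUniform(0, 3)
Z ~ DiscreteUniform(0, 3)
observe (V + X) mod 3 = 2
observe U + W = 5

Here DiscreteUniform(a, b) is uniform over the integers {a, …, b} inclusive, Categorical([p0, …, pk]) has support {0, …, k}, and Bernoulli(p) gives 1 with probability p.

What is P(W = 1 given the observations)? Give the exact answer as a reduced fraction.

P(W = 1 | obs) = 201/602

Enumerate traces; 108 have nonzero weight after conditioning:
  (Y=0, U=2, V=0, X=2, W=3, Z=0) weight 1/1080
  (Y=0, U=2, V=0, X=2, W=3, Z=1) weight 1/1080
  (Y=0, U=2, V=0, X=2, W=3, Z=2) weight 1/1080
  (Y=0, U=2, V=0, X=2, W=3, Z=3) weight 1/1080
  (Y=0, U=2, V=1, X=1, W=3, Z=0) weight 1/1680
  (Y=0, U=2, V=1, X=1, W=3, Z=1) weight 1/1680
  (Y=0, U=2, V=1, X=1, W=3, Z=2) weight 1/1680
  (Y=0, U=2, V=1, X=1, W=3, Z=3) weight 1/1680
  (Y=0, U=3, V=0, X=2, W=2, Z=0) weight 1/1296
  (Y=0, U=4, V=0, X=2, W=1, Z=0) weight 1/1080
  … 98 more
Group by W:
  weight(W=1) = 67/2520
  weight(W=2) = 5/189
  weight(W=3) = 67/2520
Total weight = 67/2520 + 5/189 + 67/2520 = 43/540
P(W=1 | obs) = 67/2520 / 43/540 = 201/602
P(W=2 | obs) = 5/189 / 43/540 = 100/301
P(W=3 | obs) = 67/2520 / 43/540 = 201/602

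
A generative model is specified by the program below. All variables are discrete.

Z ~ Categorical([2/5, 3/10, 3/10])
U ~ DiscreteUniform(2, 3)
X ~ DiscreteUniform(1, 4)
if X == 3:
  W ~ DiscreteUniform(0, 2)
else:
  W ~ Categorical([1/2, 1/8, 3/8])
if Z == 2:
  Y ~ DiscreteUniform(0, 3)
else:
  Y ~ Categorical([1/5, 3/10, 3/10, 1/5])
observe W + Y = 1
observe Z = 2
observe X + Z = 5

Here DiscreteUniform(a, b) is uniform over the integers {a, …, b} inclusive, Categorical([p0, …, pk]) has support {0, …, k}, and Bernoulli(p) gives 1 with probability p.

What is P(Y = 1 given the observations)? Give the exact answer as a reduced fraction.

Enumerate traces; 4 have nonzero weight after conditioning:
  (Z=2, U=2, X=3, W=0, Y=1) weight 1/320
  (Z=2, U=2, X=3, W=1, Y=0) weight 1/320
  (Z=2, U=3, X=3, W=0, Y=1) weight 1/320
  (Z=2, U=3, X=3, W=1, Y=0) weight 1/320
Group by Y:
  weight(Y=0) = 1/160
  weight(Y=1) = 1/160
Total weight = 1/160 + 1/160 = 1/80
P(Y=0 | obs) = 1/160 / 1/80 = 1/2
P(Y=1 | obs) = 1/160 / 1/80 = 1/2

P(Y = 1 | obs) = 1/2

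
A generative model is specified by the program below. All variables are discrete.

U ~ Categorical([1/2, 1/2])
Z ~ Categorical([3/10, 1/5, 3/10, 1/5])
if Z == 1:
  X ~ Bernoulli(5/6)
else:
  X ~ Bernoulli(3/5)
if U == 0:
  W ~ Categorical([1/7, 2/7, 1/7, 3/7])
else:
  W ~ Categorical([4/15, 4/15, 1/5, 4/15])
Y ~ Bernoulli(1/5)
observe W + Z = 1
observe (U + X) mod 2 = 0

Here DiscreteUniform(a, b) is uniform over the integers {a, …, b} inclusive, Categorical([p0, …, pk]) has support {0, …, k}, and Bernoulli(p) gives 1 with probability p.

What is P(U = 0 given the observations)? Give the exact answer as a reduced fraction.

P(U = 0 | obs) = 615/2071

Enumerate traces; 8 have nonzero weight after conditioning:
  (U=0, Z=0, X=0, W=1, Y=0) weight 12/875
  (U=0, Z=0, X=0, W=1, Y=1) weight 3/875
  (U=0, Z=1, X=0, W=0, Y=0) weight 1/525
  (U=0, Z=1, X=0, W=0, Y=1) weight 1/2100
  (U=1, Z=0, X=1, W=1, Y=0) weight 12/625
  (U=1, Z=0, X=1, W=1, Y=1) weight 3/625
  (U=1, Z=1, X=1, W=0, Y=0) weight 4/225
  (U=1, Z=1, X=1, W=0, Y=1) weight 1/225
Group by U:
  weight(U=0) = 41/2100
  weight(U=1) = 52/1125
Total weight = 41/2100 + 52/1125 = 2071/31500
P(U=0 | obs) = 41/2100 / 2071/31500 = 615/2071
P(U=1 | obs) = 52/1125 / 2071/31500 = 1456/2071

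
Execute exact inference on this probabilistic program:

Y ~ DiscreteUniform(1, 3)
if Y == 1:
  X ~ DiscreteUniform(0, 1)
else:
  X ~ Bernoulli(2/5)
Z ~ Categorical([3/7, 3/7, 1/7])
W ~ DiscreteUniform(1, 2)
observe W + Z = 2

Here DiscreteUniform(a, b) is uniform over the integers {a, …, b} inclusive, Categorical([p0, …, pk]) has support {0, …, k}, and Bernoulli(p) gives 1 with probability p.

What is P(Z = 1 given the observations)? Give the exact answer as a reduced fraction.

Enumerate traces; 12 have nonzero weight after conditioning:
  (Y=1, X=0, Z=0, W=2) weight 1/28
  (Y=1, X=0, Z=1, W=1) weight 1/28
  (Y=1, X=1, Z=0, W=2) weight 1/28
  (Y=1, X=1, Z=1, W=1) weight 1/28
  (Y=2, X=0, Z=0, W=2) weight 3/70
  (Y=2, X=0, Z=1, W=1) weight 3/70
  (Y=2, X=1, Z=0, W=2) weight 1/35
  (Y=2, X=1, Z=1, W=1) weight 1/35
  … 4 more
Group by Z:
  weight(Z=0) = 3/14
  weight(Z=1) = 3/14
Total weight = 3/14 + 3/14 = 3/7
P(Z=0 | obs) = 3/14 / 3/7 = 1/2
P(Z=1 | obs) = 3/14 / 3/7 = 1/2

P(Z = 1 | obs) = 1/2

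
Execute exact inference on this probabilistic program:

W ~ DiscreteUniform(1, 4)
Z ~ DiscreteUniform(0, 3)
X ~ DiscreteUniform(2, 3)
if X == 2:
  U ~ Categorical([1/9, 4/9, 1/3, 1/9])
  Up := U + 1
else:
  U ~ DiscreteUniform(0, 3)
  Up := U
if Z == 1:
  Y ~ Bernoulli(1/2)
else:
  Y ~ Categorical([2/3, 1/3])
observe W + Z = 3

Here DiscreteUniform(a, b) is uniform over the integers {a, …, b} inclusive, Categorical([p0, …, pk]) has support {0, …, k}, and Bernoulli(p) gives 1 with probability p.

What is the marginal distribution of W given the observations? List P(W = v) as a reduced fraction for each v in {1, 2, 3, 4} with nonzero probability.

P(W=1) = 1/3, P(W=2) = 1/3, P(W=3) = 1/3

Enumerate traces; 48 have nonzero weight after conditioning:
  (W=1, Z=2, X=2, U=0, Y=0) weight 1/432
  (W=1, Z=2, X=2, U=0, Y=1) weight 1/864
  (W=1, Z=2, X=2, U=1, Y=0) weight 1/108
  (W=1, Z=2, X=2, U=1, Y=1) weight 1/216
  (W=1, Z=2, X=2, U=2, Y=0) weight 1/144
  (W=1, Z=2, X=2, U=2, Y=1) weight 1/288
  (W=1, Z=2, X=2, U=3, Y=0) weight 1/432
  (W=1, Z=2, X=2, U=3, Y=1) weight 1/864
  (W=2, Z=1, X=2, U=0, Y=0) weight 1/576
  (W=3, Z=0, X=2, U=0, Y=0) weight 1/432
  … 38 more
Group by W:
  weight(W=1) = 1/16
  weight(W=2) = 1/16
  weight(W=3) = 1/16
Total weight = 1/16 + 1/16 + 1/16 = 3/16
P(W=1 | obs) = 1/16 / 3/16 = 1/3
P(W=2 | obs) = 1/16 / 3/16 = 1/3
P(W=3 | obs) = 1/16 / 3/16 = 1/3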